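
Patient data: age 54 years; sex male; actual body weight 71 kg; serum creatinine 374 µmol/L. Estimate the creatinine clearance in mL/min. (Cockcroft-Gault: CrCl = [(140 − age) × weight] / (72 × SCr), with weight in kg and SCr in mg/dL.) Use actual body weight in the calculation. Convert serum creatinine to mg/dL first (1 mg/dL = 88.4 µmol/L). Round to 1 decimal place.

20.0 mL/min

SCr = 374 / 88.4 = 4.231 mg/dL
CrCl = (140 − 54) × 71 / (72 × 4.231) = 6106.0 / 304.63 ≈ 20.0 mL/min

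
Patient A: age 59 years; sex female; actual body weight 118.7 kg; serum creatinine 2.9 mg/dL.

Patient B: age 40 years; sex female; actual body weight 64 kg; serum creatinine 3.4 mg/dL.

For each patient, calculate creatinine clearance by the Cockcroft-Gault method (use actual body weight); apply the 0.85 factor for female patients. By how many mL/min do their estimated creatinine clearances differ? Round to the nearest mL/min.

17 mL/min

Patient A: CrCl = (140 − 59) × 118.7 / (72 × 2.9) × 0.85 = 9614.7 / 208.80 × 0.85 ≈ 39.1 mL/min
Patient B: CrCl = (140 − 40) × 64 / (72 × 3.4) × 0.85 = 6400.0 / 244.80 × 0.85 ≈ 22.2 mL/min
|39.1 − 22.2| = 16.9 mL/min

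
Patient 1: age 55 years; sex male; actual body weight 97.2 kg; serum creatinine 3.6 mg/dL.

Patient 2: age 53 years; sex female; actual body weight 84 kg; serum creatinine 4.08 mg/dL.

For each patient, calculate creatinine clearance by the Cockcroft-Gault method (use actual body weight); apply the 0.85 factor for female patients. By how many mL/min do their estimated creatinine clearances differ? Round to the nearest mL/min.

11 mL/min

Patient 1: CrCl = (140 − 55) × 97.2 / (72 × 3.6) = 8262.0 / 259.20 ≈ 31.9 mL/min
Patient 2: CrCl = (140 − 53) × 84 / (72 × 4.08) × 0.85 = 7308.0 / 293.76 × 0.85 ≈ 21.1 mL/min
|31.9 − 21.1| = 10.8 mL/min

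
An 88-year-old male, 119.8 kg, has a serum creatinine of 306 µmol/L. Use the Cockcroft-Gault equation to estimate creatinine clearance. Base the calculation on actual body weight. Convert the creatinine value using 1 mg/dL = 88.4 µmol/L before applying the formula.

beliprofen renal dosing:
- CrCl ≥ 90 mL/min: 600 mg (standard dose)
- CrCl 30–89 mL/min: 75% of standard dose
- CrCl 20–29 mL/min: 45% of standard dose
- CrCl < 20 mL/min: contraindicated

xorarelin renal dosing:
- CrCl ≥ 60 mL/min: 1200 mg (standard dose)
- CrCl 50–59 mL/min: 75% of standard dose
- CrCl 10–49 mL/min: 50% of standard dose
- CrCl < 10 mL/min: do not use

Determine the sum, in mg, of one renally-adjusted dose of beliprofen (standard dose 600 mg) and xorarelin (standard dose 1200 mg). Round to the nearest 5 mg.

870 mg

SCr = 306 / 88.4 = 3.462 mg/dL
CrCl = (140 − 88) × 119.8 / (72 × 3.462) = 6229.6 / 249.26 ≈ 25.0 mL/min
CrCl ≈ 25 mL/min.
beliprofen: 20–29 mL/min → 45% of 600 mg = 270 mg.
xorarelin: 10–49 mL/min → 50% of 1200 mg = 600 mg.
Total = 270 + 600 = 870 mg.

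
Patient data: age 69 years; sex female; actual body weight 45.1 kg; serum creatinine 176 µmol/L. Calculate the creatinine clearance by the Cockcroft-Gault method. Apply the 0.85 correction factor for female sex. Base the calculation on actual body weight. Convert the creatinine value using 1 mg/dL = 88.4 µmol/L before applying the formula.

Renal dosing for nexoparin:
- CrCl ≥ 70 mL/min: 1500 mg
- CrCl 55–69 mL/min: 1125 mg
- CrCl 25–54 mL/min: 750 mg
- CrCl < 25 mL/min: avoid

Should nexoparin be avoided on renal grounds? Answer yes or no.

SCr = 176 / 88.4 = 1.991 mg/dL
CrCl = (140 − 69) × 45.1 / (72 × 1.991) × 0.85 = 3202.1 / 143.35 × 0.85 ≈ 19.0 mL/min
CrCl ≈ 19 mL/min, which is < 25 mL/min.

yes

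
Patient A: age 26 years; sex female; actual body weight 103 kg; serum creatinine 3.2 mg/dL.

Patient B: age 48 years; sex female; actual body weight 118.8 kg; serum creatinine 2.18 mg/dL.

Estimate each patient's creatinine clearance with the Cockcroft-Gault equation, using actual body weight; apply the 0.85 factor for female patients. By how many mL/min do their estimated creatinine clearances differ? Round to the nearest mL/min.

16 mL/min

Patient A: CrCl = (140 − 26) × 103 / (72 × 3.2) × 0.85 = 11742.0 / 230.40 × 0.85 ≈ 43.3 mL/min
Patient B: CrCl = (140 − 48) × 118.8 / (72 × 2.18) × 0.85 = 10929.6 / 156.96 × 0.85 ≈ 59.2 mL/min
|43.3 − 59.2| = 15.9 mL/min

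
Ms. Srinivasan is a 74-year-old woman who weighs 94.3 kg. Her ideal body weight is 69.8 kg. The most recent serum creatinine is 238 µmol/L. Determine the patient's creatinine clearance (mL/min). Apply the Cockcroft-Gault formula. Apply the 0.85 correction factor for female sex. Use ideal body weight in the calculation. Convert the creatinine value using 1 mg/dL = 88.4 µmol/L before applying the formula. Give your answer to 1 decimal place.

20.2 mL/min

SCr = 238 / 88.4 = 2.692 mg/dL
CrCl = (140 − 74) × 69.8 / (72 × 2.692) × 0.85 = 4606.8 / 193.82 × 0.85 ≈ 20.2 mL/min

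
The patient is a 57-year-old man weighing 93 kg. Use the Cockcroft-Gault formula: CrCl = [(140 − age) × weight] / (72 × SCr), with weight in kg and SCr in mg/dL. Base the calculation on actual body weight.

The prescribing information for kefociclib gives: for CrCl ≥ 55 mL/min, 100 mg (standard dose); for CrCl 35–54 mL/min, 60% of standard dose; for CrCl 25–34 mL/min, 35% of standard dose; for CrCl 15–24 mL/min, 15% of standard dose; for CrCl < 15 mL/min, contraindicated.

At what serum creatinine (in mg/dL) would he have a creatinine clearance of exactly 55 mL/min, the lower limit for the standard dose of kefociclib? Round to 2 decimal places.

Standard dose requires CrCl ≥ 55 mL/min.
Set (140 − 57) × 93 / (72 × SCr) = 55
SCr = (140 − 57) × 93 / (72 × 55) = 1.949 mg/dL

1.95 mg/dL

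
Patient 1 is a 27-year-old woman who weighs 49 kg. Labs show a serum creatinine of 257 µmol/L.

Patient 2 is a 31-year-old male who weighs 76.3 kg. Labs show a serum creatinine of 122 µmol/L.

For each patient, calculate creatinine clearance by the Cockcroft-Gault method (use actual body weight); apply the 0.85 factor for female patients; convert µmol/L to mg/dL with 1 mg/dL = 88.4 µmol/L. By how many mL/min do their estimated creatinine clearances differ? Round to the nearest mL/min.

Patient 1: SCr = 257 / 88.4 = 2.907 mg/dL
Patient 1: CrCl = (140 − 27) × 49 / (72 × 2.907) × 0.85 = 5537.0 / 209.30 × 0.85 ≈ 22.5 mL/min
Patient 2: SCr = 122 / 88.4 = 1.38 mg/dL
Patient 2: CrCl = (140 − 31) × 76.3 / (72 × 1.38) = 8316.7 / 99.36 ≈ 83.7 mL/min
|22.5 − 83.7| = 61.2 mL/min

61 mL/min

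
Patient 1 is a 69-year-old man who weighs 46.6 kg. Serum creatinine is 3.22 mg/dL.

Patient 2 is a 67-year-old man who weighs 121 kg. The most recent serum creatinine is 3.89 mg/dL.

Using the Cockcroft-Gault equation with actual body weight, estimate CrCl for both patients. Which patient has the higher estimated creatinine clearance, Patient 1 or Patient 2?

Patient 1: CrCl = (140 − 69) × 46.6 / (72 × 3.22) = 3308.6 / 231.84 ≈ 14.3 mL/min
Patient 2: CrCl = (140 − 67) × 121 / (72 × 3.89) = 8833.0 / 280.08 ≈ 31.5 mL/min
14.3 vs 31.5 mL/min → Patient 2 is higher.

Patient 2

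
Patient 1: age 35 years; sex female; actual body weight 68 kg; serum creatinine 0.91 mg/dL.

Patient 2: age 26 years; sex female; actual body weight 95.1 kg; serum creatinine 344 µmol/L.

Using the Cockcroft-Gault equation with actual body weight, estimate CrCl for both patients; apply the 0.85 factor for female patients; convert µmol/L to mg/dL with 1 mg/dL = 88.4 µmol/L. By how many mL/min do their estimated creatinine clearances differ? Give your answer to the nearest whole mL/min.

60 mL/min

Patient 1: CrCl = (140 − 35) × 68 / (72 × 0.91) × 0.85 = 7140.0 / 65.52 × 0.85 ≈ 92.6 mL/min
Patient 2: SCr = 344 / 88.4 = 3.891 mg/dL
Patient 2: CrCl = (140 − 26) × 95.1 / (72 × 3.891) × 0.85 = 10841.4 / 280.15 × 0.85 ≈ 32.9 mL/min
|92.6 − 32.9| = 59.7 mL/min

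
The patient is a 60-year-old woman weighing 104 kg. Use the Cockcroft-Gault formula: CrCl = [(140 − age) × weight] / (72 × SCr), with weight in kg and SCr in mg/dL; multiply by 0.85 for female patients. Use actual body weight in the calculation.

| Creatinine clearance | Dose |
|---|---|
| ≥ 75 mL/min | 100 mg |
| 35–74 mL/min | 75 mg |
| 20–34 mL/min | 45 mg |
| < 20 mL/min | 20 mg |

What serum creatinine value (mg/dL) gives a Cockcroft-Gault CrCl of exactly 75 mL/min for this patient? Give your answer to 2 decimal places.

1.31 mg/dL

Standard dose requires CrCl ≥ 75 mL/min.
Set (140 − 60) × 104 × 0.85 / (72 × SCr) = 75
SCr = (140 − 60) × 104 × 0.85 / (72 × 75) = 1.310 mg/dL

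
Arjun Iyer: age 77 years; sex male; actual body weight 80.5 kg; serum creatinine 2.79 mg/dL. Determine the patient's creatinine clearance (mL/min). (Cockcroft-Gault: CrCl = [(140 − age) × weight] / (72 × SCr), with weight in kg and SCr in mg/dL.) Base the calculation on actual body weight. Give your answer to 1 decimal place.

CrCl = (140 − 77) × 80.5 / (72 × 2.79) = 5071.5 / 200.88 ≈ 25.2 mL/min

25.2 mL/min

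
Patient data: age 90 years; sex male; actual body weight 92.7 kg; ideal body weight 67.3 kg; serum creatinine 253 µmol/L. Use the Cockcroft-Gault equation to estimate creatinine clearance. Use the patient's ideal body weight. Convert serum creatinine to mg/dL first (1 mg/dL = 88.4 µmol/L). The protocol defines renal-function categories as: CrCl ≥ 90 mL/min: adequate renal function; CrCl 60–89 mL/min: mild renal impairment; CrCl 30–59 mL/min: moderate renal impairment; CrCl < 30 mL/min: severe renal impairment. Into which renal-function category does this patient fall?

severe renal impairment

SCr = 253 / 88.4 = 2.862 mg/dL
CrCl = (140 − 90) × 67.3 / (72 × 2.862) = 3365.0 / 206.06 ≈ 16.3 mL/min
16 mL/min falls in the 'severe renal impairment' range.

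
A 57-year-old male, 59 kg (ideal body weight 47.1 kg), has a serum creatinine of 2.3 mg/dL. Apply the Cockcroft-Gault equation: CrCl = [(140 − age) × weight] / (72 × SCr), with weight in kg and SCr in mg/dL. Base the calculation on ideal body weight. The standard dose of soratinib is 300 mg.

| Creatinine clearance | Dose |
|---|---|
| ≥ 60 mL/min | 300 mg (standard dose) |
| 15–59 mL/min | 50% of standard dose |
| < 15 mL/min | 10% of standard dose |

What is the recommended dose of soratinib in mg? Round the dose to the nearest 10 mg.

150 mg

CrCl = (140 − 57) × 47.1 / (72 × 2.3) = 3909.3 / 165.60 ≈ 23.6 mL/min
CrCl ≈ 24 mL/min → bracket 15–59 mL/min.
50% of 300 mg = 150 mg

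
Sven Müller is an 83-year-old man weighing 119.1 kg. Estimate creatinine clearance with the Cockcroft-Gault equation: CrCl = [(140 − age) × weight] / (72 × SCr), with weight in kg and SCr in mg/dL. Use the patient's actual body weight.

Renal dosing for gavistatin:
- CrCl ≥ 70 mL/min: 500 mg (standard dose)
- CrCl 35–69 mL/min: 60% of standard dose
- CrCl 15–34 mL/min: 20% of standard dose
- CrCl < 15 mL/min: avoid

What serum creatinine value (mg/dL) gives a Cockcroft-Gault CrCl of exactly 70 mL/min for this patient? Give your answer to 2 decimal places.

Standard dose requires CrCl ≥ 70 mL/min.
Set (140 − 83) × 119.1 / (72 × SCr) = 70
SCr = (140 − 83) × 119.1 / (72 × 70) = 1.347 mg/dL

1.35 mg/dL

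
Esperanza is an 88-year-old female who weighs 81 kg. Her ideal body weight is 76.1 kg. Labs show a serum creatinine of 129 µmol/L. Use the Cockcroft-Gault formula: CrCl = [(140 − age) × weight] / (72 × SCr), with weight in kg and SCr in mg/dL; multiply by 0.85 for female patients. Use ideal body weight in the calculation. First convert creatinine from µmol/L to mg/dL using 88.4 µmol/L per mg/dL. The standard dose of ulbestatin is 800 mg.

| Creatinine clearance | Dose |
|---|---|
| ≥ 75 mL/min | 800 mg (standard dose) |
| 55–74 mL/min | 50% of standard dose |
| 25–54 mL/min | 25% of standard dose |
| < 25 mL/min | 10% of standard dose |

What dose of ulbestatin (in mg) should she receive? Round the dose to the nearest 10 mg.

200 mg

SCr = 129 / 88.4 = 1.459 mg/dL
CrCl = (140 − 88) × 76.1 / (72 × 1.459) × 0.85 = 3957.2 / 105.05 × 0.85 ≈ 32.0 mL/min
CrCl ≈ 32 mL/min → bracket 25–54 mL/min.
25% of 800 mg = 200 mg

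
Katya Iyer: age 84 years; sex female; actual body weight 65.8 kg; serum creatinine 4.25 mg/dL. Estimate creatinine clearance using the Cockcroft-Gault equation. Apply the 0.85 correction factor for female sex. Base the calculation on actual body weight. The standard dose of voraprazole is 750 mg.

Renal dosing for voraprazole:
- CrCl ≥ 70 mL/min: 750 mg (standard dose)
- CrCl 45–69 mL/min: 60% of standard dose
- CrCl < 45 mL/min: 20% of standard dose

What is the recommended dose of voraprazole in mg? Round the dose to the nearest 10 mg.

CrCl = (140 − 84) × 65.8 / (72 × 4.25) × 0.85 = 3684.8 / 306.00 × 0.85 ≈ 10.2 mL/min
CrCl ≈ 10 mL/min → bracket < 45 mL/min.
20% of 750 mg = 150 mg

150 mg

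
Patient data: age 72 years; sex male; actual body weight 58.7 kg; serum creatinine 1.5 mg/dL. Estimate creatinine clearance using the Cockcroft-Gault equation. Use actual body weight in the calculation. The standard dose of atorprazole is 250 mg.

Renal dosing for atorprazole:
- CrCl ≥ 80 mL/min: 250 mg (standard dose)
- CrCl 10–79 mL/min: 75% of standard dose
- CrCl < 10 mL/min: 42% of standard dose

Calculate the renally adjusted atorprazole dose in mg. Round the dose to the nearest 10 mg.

190 mg

CrCl = (140 − 72) × 58.7 / (72 × 1.5) = 3991.6 / 108.00 ≈ 37.0 mL/min
CrCl ≈ 37 mL/min → bracket 10–79 mL/min.
75% of 250 mg = 187.5 mg → 190 mg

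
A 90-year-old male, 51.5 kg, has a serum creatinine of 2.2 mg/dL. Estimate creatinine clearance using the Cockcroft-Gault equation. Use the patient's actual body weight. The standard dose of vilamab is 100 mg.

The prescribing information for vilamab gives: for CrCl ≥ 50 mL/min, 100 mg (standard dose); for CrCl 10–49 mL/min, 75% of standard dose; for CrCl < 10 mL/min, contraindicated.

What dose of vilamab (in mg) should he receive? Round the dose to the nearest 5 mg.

CrCl = (140 − 90) × 51.5 / (72 × 2.2) = 2575.0 / 158.40 ≈ 16.3 mL/min
CrCl ≈ 16 mL/min → bracket 10–49 mL/min.
75% of 100 mg = 75 mg

75 mg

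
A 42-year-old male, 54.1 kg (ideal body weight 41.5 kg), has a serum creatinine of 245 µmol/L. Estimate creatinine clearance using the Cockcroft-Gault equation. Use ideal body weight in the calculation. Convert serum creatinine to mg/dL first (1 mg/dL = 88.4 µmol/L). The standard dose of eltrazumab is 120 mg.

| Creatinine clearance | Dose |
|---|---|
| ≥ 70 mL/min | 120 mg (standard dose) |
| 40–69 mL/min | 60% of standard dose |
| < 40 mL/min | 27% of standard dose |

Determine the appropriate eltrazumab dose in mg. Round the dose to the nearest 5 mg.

SCr = 245 / 88.4 = 2.771 mg/dL
CrCl = (140 − 42) × 41.5 / (72 × 2.771) = 4067.0 / 199.51 ≈ 20.4 mL/min
CrCl ≈ 20 mL/min → bracket < 40 mL/min.
27% of 120 mg = 32.4 mg → 30 mg

30 mg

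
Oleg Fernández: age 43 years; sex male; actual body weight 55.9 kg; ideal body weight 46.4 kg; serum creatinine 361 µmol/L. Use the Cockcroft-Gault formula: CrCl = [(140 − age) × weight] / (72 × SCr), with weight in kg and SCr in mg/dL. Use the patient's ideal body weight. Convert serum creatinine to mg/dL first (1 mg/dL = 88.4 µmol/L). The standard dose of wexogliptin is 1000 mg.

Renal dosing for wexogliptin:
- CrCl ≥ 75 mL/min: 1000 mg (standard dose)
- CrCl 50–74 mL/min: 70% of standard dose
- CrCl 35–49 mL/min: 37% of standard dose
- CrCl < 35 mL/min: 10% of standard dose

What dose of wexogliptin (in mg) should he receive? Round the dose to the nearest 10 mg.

SCr = 361 / 88.4 = 4.084 mg/dL
CrCl = (140 − 43) × 46.4 / (72 × 4.084) = 4500.8 / 294.05 ≈ 15.3 mL/min
CrCl ≈ 15 mL/min → bracket < 35 mL/min.
10% of 1000 mg = 100 mg

100 mg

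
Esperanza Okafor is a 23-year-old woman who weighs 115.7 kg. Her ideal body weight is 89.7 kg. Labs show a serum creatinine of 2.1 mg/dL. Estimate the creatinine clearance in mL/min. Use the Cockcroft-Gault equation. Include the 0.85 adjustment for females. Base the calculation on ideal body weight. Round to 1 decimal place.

CrCl = (140 − 23) × 89.7 / (72 × 2.1) × 0.85 = 10494.9 / 151.20 × 0.85 ≈ 59.0 mL/min

59.0 mL/min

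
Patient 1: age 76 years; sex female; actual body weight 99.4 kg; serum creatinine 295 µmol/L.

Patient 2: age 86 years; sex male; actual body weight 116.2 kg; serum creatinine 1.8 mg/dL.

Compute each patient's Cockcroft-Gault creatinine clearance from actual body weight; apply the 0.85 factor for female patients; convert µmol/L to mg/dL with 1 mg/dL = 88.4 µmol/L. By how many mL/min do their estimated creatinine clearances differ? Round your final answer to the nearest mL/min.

26 mL/min

Patient 1: SCr = 295 / 88.4 = 3.337 mg/dL
Patient 1: CrCl = (140 − 76) × 99.4 / (72 × 3.337) × 0.85 = 6361.6 / 240.26 × 0.85 ≈ 22.5 mL/min
Patient 2: CrCl = (140 − 86) × 116.2 / (72 × 1.8) = 6274.8 / 129.60 ≈ 48.4 mL/min
|22.5 − 48.4| = 25.9 mL/min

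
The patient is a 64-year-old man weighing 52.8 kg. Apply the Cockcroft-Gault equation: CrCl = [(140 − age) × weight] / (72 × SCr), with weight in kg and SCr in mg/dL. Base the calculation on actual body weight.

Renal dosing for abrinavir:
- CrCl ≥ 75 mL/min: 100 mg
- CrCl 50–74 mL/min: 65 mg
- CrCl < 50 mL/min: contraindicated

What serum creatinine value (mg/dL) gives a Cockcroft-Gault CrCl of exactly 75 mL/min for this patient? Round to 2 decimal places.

Standard dose requires CrCl ≥ 75 mL/min.
Set (140 − 64) × 52.8 / (72 × SCr) = 75
SCr = (140 − 64) × 52.8 / (72 × 75) = 0.743 mg/dL

0.74 mg/dL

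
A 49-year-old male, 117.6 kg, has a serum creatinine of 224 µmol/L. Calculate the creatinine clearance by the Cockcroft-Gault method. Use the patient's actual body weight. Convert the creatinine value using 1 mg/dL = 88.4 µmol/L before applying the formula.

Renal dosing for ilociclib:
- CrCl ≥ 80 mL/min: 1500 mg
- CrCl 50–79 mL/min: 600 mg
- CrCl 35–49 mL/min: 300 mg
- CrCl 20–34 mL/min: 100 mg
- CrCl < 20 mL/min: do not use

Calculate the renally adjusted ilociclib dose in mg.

600 mg

SCr = 224 / 88.4 = 2.534 mg/dL
CrCl = (140 − 49) × 117.6 / (72 × 2.534) = 10701.6 / 182.45 ≈ 58.7 mL/min
CrCl ≈ 59 mL/min → bracket 50–79 mL/min.
Dose for this bracket: 600 mg.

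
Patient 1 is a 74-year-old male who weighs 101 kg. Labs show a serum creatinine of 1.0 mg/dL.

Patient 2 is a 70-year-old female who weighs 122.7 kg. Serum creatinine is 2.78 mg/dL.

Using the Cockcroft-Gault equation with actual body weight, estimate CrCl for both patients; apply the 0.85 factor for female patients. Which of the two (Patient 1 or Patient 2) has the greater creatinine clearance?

Patient 1

Patient 1: CrCl = (140 − 74) × 101 / (72 × 1) = 6666.0 / 72.00 ≈ 92.6 mL/min
Patient 2: CrCl = (140 − 70) × 122.7 / (72 × 2.78) × 0.85 = 8589.0 / 200.16 × 0.85 ≈ 36.5 mL/min
92.6 vs 36.5 mL/min → Patient 1 is higher.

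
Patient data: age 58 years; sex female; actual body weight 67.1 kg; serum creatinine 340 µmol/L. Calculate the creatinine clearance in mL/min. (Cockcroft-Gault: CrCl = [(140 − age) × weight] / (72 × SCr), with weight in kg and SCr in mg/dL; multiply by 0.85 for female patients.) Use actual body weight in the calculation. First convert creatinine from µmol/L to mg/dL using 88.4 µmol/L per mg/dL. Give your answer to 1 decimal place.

SCr = 340 / 88.4 = 3.846 mg/dL
CrCl = (140 − 58) × 67.1 / (72 × 3.846) × 0.85 = 5502.2 / 276.91 × 0.85 ≈ 16.9 mL/min

16.9 mL/min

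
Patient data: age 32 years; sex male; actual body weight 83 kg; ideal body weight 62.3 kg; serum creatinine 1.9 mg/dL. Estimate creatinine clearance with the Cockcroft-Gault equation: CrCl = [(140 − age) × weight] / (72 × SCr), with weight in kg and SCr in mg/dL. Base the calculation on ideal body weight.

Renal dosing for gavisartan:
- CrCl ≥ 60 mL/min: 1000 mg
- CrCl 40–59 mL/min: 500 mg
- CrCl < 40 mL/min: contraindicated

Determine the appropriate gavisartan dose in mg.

CrCl = (140 − 32) × 62.3 / (72 × 1.9) = 6728.4 / 136.80 ≈ 49.2 mL/min
CrCl ≈ 49 mL/min → bracket 40–59 mL/min.
Dose for this bracket: 500 mg.

500 mg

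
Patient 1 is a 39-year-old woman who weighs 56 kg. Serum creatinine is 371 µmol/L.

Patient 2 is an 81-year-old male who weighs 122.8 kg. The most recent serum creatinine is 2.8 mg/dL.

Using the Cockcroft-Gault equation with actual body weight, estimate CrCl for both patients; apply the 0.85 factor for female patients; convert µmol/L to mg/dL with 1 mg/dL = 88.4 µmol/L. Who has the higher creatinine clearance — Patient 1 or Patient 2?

Patient 1: SCr = 371 / 88.4 = 4.197 mg/dL
Patient 1: CrCl = (140 − 39) × 56 / (72 × 4.197) × 0.85 = 5656.0 / 302.18 × 0.85 ≈ 15.9 mL/min
Patient 2: CrCl = (140 − 81) × 122.8 / (72 × 2.8) = 7245.2 / 201.60 ≈ 35.9 mL/min
15.9 vs 35.9 mL/min → Patient 2 is higher.

Patient 2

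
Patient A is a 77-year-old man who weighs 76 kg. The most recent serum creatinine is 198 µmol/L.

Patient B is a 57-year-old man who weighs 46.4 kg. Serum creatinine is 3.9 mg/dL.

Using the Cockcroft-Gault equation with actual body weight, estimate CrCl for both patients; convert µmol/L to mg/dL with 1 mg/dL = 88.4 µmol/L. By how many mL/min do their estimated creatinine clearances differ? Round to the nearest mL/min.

Patient A: SCr = 198 / 88.4 = 2.24 mg/dL
Patient A: CrCl = (140 − 77) × 76 / (72 × 2.24) = 4788.0 / 161.28 ≈ 29.7 mL/min
Patient B: CrCl = (140 − 57) × 46.4 / (72 × 3.9) = 3851.2 / 280.80 ≈ 13.7 mL/min
|29.7 − 13.7| = 16.0 mL/min

16 mL/min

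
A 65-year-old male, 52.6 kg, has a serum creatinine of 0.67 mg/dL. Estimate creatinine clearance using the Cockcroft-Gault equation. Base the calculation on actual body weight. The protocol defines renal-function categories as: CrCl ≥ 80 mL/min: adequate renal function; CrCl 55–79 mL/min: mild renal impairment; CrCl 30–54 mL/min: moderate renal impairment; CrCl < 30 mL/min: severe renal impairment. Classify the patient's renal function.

CrCl = (140 − 65) × 52.6 / (72 × 0.67) = 3945.0 / 48.24 ≈ 81.8 mL/min
82 mL/min falls in the 'adequate renal function' range.

adequate renal function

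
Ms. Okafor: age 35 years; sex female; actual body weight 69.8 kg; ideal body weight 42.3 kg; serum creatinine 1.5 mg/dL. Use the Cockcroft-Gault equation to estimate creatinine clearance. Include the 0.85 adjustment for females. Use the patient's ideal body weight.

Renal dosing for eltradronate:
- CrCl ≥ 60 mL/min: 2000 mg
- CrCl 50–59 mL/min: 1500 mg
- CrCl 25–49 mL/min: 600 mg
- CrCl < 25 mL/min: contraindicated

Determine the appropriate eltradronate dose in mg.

CrCl = (140 − 35) × 42.3 / (72 × 1.5) × 0.85 = 4441.5 / 108.00 × 0.85 ≈ 35.0 mL/min
CrCl ≈ 35 mL/min → bracket 25–49 mL/min.
Dose for this bracket: 600 mg.

600 mg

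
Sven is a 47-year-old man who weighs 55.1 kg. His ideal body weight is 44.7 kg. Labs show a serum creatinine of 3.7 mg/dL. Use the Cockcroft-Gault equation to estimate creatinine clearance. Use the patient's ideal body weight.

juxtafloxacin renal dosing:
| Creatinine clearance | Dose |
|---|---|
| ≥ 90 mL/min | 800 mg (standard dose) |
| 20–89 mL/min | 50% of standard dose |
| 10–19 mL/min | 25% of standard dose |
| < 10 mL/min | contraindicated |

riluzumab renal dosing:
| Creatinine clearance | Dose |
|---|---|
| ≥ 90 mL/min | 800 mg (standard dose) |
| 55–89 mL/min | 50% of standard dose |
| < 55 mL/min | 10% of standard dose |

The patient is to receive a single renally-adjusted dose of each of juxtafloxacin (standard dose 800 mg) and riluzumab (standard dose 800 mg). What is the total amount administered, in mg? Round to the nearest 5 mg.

280 mg

CrCl = (140 − 47) × 44.7 / (72 × 3.7) = 4157.1 / 266.40 ≈ 15.6 mL/min
CrCl ≈ 16 mL/min.
juxtafloxacin: 10–19 mL/min → 25% of 800 mg = 200 mg.
riluzumab: < 55 mL/min → 10% of 800 mg = 80 mg.
Total = 200 + 80 = 280 mg.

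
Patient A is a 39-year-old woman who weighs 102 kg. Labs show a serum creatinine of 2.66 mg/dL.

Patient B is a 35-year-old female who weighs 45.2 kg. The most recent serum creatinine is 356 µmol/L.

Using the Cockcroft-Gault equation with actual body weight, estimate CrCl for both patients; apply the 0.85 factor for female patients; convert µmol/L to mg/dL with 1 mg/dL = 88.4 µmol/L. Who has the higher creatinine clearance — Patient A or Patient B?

Patient A

Patient A: CrCl = (140 − 39) × 102 / (72 × 2.66) × 0.85 = 10302.0 / 191.52 × 0.85 ≈ 45.7 mL/min
Patient B: SCr = 356 / 88.4 = 4.027 mg/dL
Patient B: CrCl = (140 − 35) × 45.2 / (72 × 4.027) × 0.85 = 4746.0 / 289.94 × 0.85 ≈ 13.9 mL/min
45.7 vs 13.9 mL/min → Patient A is higher.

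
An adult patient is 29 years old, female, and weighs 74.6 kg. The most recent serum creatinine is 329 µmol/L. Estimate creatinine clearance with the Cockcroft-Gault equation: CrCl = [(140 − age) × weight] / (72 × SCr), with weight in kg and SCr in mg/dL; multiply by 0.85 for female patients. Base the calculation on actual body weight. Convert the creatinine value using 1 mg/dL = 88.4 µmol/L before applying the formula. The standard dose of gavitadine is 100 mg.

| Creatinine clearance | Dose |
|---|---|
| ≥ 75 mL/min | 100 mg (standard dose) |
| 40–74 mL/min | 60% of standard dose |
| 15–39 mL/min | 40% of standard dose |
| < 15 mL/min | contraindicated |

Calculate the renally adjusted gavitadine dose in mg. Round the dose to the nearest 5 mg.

SCr = 329 / 88.4 = 3.722 mg/dL
CrCl = (140 − 29) × 74.6 / (72 × 3.722) × 0.85 = 8280.6 / 267.98 × 0.85 ≈ 26.3 mL/min
CrCl ≈ 26 mL/min → bracket 15–39 mL/min.
40% of 100 mg = 40 mg

40 mg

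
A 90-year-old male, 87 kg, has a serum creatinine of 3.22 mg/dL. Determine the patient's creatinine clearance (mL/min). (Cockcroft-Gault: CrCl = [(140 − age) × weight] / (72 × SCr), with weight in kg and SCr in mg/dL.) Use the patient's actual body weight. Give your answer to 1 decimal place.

CrCl = (140 − 90) × 87 / (72 × 3.22) = 4350.0 / 231.84 ≈ 18.8 mL/min

18.8 mL/min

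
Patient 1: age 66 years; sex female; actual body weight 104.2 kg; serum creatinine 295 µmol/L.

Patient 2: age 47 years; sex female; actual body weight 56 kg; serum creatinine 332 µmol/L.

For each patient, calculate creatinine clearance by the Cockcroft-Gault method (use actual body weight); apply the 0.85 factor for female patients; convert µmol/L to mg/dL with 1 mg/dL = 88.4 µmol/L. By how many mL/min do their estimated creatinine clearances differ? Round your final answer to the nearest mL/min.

Patient 1: SCr = 295 / 88.4 = 3.337 mg/dL
Patient 1: CrCl = (140 − 66) × 104.2 / (72 × 3.337) × 0.85 = 7710.8 / 240.26 × 0.85 ≈ 27.3 mL/min
Patient 2: SCr = 332 / 88.4 = 3.756 mg/dL
Patient 2: CrCl = (140 − 47) × 56 / (72 × 3.756) × 0.85 = 5208.0 / 270.43 × 0.85 ≈ 16.4 mL/min
|27.3 − 16.4| = 10.9 mL/min

11 mL/min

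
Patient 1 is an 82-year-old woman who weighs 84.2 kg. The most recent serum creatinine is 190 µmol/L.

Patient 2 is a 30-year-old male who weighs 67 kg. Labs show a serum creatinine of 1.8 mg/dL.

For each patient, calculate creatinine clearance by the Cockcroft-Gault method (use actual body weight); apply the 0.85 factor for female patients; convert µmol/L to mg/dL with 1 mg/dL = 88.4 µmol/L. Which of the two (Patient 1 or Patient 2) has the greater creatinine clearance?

Patient 2

Patient 1: SCr = 190 / 88.4 = 2.149 mg/dL
Patient 1: CrCl = (140 − 82) × 84.2 / (72 × 2.149) × 0.85 = 4883.6 / 154.73 × 0.85 ≈ 26.8 mL/min
Patient 2: CrCl = (140 − 30) × 67 / (72 × 1.8) = 7370.0 / 129.60 ≈ 56.9 mL/min
26.8 vs 56.9 mL/min → Patient 2 is higher.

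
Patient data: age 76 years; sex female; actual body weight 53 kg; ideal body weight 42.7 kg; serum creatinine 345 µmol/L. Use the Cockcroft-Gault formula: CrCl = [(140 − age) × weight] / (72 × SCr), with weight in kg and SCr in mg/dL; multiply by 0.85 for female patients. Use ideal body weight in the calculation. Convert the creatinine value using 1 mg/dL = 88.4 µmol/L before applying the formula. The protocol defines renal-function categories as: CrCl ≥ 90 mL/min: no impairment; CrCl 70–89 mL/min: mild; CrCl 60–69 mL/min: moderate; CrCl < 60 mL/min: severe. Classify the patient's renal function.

SCr = 345 / 88.4 = 3.903 mg/dL
CrCl = (140 − 76) × 42.7 / (72 × 3.903) × 0.85 = 2732.8 / 281.02 × 0.85 ≈ 8.3 mL/min
8 mL/min falls in the 'severe' range.

severe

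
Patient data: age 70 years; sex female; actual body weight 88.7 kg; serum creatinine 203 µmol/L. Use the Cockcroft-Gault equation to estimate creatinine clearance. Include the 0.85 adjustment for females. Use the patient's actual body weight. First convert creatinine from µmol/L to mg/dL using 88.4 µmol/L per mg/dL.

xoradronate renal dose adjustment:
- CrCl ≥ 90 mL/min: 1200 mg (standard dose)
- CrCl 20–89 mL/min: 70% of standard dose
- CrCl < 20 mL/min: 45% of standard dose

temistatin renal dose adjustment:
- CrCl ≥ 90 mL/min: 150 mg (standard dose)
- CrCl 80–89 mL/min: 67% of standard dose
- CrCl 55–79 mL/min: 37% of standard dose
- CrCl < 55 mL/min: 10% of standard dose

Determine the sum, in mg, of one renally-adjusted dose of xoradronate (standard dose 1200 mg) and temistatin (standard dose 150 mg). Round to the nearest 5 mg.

855 mg

SCr = 203 / 88.4 = 2.296 mg/dL
CrCl = (140 − 70) × 88.7 / (72 × 2.296) × 0.85 = 6209.0 / 165.31 × 0.85 ≈ 31.9 mL/min
CrCl ≈ 32 mL/min.
xoradronate: 20–89 mL/min → 70% of 1200 mg = 840 mg.
temistatin: < 55 mL/min → 10% of 150 mg = 15 mg.
Total = 840 + 15 = 855 mg.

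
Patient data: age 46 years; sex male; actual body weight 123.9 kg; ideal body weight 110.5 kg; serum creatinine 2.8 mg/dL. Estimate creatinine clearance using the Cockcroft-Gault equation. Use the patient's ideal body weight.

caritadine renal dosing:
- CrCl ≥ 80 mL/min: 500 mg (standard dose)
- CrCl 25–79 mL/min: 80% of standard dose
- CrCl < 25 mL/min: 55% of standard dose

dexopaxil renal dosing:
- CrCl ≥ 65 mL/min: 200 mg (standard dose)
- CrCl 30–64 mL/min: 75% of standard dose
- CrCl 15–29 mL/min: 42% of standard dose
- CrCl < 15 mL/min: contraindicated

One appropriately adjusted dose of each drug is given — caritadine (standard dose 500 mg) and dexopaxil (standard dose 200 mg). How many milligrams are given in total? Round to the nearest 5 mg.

CrCl = (140 − 46) × 110.5 / (72 × 2.8) = 10387.0 / 201.60 ≈ 51.5 mL/min
CrCl ≈ 52 mL/min.
caritadine: 25–79 mL/min → 80% of 500 mg = 400 mg.
dexopaxil: 30–64 mL/min → 75% of 200 mg = 150 mg.
Total = 400 + 150 = 550 mg.

550 mg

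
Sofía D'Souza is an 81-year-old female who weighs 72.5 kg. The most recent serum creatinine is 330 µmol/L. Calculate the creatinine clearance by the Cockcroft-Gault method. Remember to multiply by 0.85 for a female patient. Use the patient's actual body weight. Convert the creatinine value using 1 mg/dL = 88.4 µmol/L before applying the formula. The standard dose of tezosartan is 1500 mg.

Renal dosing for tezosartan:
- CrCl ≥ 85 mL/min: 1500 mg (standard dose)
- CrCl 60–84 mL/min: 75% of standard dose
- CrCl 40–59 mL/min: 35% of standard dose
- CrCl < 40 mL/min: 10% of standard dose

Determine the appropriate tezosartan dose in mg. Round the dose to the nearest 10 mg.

150 mg

SCr = 330 / 88.4 = 3.733 mg/dL
CrCl = (140 − 81) × 72.5 / (72 × 3.733) × 0.85 = 4277.5 / 268.78 × 0.85 ≈ 13.5 mL/min
CrCl ≈ 14 mL/min → bracket < 40 mL/min.
10% of 1500 mg = 150 mg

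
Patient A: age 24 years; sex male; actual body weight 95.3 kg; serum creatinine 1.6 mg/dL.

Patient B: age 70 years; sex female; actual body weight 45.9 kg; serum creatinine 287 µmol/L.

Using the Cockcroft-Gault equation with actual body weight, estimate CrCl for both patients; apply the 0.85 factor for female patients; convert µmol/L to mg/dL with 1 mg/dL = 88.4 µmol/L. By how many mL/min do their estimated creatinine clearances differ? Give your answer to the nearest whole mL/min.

84 mL/min

Patient A: CrCl = (140 − 24) × 95.3 / (72 × 1.6) = 11054.8 / 115.20 ≈ 96.0 mL/min
Patient B: SCr = 287 / 88.4 = 3.247 mg/dL
Patient B: CrCl = (140 − 70) × 45.9 / (72 × 3.247) × 0.85 = 3213.0 / 233.78 × 0.85 ≈ 11.7 mL/min
|96.0 − 11.7| = 84.3 mL/min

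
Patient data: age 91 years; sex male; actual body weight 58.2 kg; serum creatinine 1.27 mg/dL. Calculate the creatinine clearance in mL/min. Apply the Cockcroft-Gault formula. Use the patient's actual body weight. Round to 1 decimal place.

CrCl = (140 − 91) × 58.2 / (72 × 1.27) = 2851.8 / 91.44 ≈ 31.2 mL/min

31.2 mL/min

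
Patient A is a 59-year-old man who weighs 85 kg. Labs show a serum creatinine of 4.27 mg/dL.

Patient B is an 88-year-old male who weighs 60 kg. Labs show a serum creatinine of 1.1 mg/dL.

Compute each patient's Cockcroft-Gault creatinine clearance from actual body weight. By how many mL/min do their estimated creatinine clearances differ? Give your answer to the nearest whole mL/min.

Patient A: CrCl = (140 − 59) × 85 / (72 × 4.27) = 6885.0 / 307.44 ≈ 22.4 mL/min
Patient B: CrCl = (140 − 88) × 60 / (72 × 1.1) = 3120.0 / 79.20 ≈ 39.4 mL/min
|22.4 − 39.4| = 17.0 mL/min

17 mL/min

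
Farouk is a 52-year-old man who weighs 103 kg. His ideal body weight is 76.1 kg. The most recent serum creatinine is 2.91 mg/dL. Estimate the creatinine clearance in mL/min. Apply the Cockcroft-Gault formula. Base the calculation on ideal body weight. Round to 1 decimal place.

CrCl = (140 − 52) × 76.1 / (72 × 2.91) = 6696.8 / 209.52 ≈ 32.0 mL/min

32.0 mL/min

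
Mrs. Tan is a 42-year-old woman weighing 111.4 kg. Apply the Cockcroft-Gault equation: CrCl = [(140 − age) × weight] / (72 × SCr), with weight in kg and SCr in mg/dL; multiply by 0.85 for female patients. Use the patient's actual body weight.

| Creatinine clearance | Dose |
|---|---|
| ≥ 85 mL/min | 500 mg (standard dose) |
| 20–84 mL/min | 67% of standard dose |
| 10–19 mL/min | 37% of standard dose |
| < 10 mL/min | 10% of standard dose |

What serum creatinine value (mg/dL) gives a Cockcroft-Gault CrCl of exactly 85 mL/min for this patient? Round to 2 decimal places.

Standard dose requires CrCl ≥ 85 mL/min.
Set (140 − 42) × 111.4 × 0.85 / (72 × SCr) = 85
SCr = (140 − 42) × 111.4 × 0.85 / (72 × 85) = 1.516 mg/dL

1.52 mg/dL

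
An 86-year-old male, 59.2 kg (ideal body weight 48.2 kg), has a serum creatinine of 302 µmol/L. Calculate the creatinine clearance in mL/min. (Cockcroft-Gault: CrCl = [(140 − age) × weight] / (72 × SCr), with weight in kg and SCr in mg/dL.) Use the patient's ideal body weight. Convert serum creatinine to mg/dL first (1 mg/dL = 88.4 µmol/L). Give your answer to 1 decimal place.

SCr = 302 / 88.4 = 3.416 mg/dL
CrCl = (140 − 86) × 48.2 / (72 × 3.416) = 2602.8 / 245.95 ≈ 10.6 mL/min

10.6 mL/min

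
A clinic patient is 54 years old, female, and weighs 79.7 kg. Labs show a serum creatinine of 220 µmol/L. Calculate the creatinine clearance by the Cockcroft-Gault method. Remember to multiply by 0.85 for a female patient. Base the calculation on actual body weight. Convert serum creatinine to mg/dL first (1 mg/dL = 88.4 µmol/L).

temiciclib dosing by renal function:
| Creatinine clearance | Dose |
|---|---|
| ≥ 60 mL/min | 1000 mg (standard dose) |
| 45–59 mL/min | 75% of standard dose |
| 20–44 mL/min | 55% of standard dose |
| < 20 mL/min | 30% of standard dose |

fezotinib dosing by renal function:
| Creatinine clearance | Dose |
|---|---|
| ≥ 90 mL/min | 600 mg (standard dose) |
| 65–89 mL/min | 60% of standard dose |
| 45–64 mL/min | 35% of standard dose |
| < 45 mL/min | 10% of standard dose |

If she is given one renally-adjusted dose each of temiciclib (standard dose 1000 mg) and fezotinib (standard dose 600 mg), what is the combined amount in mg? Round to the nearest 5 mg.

610 mg

SCr = 220 / 88.4 = 2.489 mg/dL
CrCl = (140 − 54) × 79.7 / (72 × 2.489) × 0.85 = 6854.2 / 179.21 × 0.85 ≈ 32.5 mL/min
CrCl ≈ 33 mL/min.
temiciclib: 20–44 mL/min → 55% of 1000 mg = 550 mg.
fezotinib: < 45 mL/min → 10% of 600 mg = 60 mg.
Total = 550 + 60 = 610 mg.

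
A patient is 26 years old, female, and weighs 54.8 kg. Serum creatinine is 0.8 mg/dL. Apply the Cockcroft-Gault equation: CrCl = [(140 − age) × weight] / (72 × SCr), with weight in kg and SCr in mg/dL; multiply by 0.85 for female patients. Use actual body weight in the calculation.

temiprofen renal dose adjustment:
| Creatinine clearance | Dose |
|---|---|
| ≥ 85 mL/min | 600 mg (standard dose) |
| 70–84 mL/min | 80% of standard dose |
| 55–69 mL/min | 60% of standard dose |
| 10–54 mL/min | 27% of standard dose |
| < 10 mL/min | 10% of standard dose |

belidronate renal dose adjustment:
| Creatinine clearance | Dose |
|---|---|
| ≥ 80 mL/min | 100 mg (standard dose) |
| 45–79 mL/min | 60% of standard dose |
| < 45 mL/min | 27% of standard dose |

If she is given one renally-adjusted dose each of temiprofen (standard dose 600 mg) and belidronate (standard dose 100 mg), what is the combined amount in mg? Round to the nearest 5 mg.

CrCl = (140 − 26) × 54.8 / (72 × 0.8) × 0.85 = 6247.2 / 57.60 × 0.85 ≈ 92.2 mL/min
CrCl ≈ 92 mL/min.
temiprofen: ≥ 85 mL/min → 100% of 600 mg = 600 mg.
belidronate: ≥ 80 mL/min → 100% of 100 mg = 100 mg.
Total = 600 + 100 = 700 mg.

700 mg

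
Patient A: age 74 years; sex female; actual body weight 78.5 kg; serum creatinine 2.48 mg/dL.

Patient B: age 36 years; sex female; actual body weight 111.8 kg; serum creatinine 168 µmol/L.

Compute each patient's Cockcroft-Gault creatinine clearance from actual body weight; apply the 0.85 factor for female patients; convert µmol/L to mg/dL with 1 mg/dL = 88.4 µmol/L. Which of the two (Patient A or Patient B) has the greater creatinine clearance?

Patient A: CrCl = (140 − 74) × 78.5 / (72 × 2.48) × 0.85 = 5181.0 / 178.56 × 0.85 ≈ 24.7 mL/min
Patient B: SCr = 168 / 88.4 = 1.9 mg/dL
Patient B: CrCl = (140 − 36) × 111.8 / (72 × 1.9) × 0.85 = 11627.2 / 136.80 × 0.85 ≈ 72.2 mL/min
24.7 vs 72.2 mL/min → Patient B is higher.

Patient B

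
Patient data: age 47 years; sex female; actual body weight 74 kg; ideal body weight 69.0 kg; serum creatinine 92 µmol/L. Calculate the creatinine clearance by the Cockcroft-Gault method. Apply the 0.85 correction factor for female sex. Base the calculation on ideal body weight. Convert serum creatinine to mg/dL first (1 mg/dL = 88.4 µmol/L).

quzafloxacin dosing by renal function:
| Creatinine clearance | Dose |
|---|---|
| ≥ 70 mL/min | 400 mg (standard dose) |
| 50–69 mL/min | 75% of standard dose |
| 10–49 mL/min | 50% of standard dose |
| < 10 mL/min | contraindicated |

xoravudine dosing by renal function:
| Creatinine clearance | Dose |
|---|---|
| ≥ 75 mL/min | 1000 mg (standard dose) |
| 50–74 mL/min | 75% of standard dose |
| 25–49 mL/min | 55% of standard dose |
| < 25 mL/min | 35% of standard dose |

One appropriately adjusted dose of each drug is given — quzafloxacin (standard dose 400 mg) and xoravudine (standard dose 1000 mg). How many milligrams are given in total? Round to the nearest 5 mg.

1150 mg

SCr = 92 / 88.4 = 1.041 mg/dL
CrCl = (140 − 47) × 69 / (72 × 1.041) × 0.85 = 6417.0 / 74.95 × 0.85 ≈ 72.8 mL/min
CrCl ≈ 73 mL/min.
quzafloxacin: ≥ 70 mL/min → 100% of 400 mg = 400 mg.
xoravudine: 50–74 mL/min → 75% of 1000 mg = 750 mg.
Total = 400 + 750 = 1150 mg.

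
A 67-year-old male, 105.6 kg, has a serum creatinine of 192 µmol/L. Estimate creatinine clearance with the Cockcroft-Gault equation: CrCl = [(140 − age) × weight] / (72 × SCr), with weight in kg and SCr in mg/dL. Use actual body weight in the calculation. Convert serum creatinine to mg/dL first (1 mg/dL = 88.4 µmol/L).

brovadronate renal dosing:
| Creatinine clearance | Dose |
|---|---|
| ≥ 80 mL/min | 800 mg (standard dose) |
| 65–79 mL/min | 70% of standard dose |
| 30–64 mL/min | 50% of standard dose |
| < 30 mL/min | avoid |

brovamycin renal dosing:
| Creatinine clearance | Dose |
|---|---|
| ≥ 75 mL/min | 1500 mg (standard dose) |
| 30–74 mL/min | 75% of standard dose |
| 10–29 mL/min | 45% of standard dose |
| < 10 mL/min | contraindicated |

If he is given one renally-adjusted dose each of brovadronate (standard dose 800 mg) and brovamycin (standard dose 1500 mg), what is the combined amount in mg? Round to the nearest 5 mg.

1525 mg

SCr = 192 / 88.4 = 2.172 mg/dL
CrCl = (140 − 67) × 105.6 / (72 × 2.172) = 7708.8 / 156.38 ≈ 49.3 mL/min
CrCl ≈ 49 mL/min.
brovadronate: 30–64 mL/min → 50% of 800 mg = 400 mg.
brovamycin: 30–74 mL/min → 75% of 1500 mg = 1125 mg.
Total = 400 + 1125 = 1525 mg.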